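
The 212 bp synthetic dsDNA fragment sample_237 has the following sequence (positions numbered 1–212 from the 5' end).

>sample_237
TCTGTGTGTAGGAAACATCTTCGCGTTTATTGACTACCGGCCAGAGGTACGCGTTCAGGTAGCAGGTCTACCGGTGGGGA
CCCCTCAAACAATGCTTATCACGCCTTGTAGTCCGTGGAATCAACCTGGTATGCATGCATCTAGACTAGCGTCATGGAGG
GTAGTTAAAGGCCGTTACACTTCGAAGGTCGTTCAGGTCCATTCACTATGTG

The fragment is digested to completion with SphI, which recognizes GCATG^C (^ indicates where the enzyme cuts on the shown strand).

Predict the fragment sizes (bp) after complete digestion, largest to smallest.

137, 75 bp

The SphI site (GCATGC) starts at position 133.
SphI cuts after base 5 of each site (before the last base), so after position 137.
Linear molecule, 1 cut → 2 fragments:
  1–137 → 137 bp
  138–212 → 75 bp
Sorted largest to smallest: 137, 75 bp.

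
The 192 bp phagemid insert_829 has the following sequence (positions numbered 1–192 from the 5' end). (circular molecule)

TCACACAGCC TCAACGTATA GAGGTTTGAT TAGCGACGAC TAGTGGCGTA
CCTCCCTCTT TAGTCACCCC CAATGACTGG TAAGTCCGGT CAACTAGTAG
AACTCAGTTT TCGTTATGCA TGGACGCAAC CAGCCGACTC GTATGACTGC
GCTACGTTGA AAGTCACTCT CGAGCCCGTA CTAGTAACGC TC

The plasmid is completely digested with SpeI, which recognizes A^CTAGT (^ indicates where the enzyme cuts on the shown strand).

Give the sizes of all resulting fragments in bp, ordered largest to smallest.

87, 54, 51 bp

SpeI sites (ACTAGT) start at positions 39, 93, 180.
SpeI cuts after the first base of each site, so after positions 39, 93, 180.
Circular molecule, 3 cuts → 3 fragments:
  40–93 → 54 bp
  94–180 → 87 bp
  181–192 then 1–39 → 12 + 39 = 51 bp
Sorted largest to smallest: 87, 54, 51 bp.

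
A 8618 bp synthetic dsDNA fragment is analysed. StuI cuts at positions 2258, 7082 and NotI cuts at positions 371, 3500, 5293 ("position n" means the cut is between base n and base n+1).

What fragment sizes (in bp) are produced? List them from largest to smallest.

1887, 1793, 1789, 1536, 1242, 371 bp

Combined cut positions (sorted): 371, 2258, 3500, 5293, 7082.
Linear molecule, 5 cuts → 6 fragments:
  371 − 0 = 371 bp
  2258 − 371 = 1887 bp
  3500 − 2258 = 1242 bp
  5293 − 3500 = 1793 bp
  7082 − 5293 = 1789 bp
  8618 − 7082 = 1536 bp
Sorted largest to smallest: 1887, 1793, 1789, 1536, 1242, 371 bp.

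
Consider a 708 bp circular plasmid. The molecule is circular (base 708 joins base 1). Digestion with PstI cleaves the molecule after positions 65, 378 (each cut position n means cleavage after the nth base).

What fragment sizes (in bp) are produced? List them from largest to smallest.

Circular molecule, 2 cuts → 2 fragments:
  378 − 65 = 313 bp
  wrap: 708 − 378 + 65 = 395 bp
Sorted largest to smallest: 395, 313 bp.

395, 313 bp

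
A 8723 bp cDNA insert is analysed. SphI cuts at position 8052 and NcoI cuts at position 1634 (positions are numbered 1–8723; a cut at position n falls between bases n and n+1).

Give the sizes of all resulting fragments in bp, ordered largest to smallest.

6418, 1634, 671 bp

Combined cut positions (sorted): 1634, 8052.
Linear molecule, 2 cuts → 3 fragments:
  1634 − 0 = 1634 bp
  8052 − 1634 = 6418 bp
  8723 − 8052 = 671 bp
Sorted largest to smallest: 6418, 1634, 671 bp.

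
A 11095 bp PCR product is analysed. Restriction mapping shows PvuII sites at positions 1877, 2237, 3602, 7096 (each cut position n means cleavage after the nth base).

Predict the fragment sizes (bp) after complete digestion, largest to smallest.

Linear molecule, 4 cuts → 5 fragments:
  1877 − 0 = 1877 bp
  2237 − 1877 = 360 bp
  3602 − 2237 = 1365 bp
  7096 − 3602 = 3494 bp
  11095 − 7096 = 3999 bp
Sorted largest to smallest: 3999, 3494, 1877, 1365, 360 bp.

3999, 3494, 1877, 1365, 360 bp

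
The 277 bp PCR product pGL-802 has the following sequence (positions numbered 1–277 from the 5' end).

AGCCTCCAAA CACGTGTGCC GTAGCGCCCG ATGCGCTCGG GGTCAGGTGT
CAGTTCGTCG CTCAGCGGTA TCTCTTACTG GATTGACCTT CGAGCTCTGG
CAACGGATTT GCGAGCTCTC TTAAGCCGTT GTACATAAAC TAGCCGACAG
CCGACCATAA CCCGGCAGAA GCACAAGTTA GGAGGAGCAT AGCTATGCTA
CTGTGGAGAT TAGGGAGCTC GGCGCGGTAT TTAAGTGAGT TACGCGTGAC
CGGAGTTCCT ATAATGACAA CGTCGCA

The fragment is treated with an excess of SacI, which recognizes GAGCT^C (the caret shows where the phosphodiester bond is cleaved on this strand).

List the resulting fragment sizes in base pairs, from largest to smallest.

102, 96, 58, 21 bp

SacI sites (GAGCTC) start at positions 92, 113, 215.
SacI cuts after base 5 of each site (before the last base), so after positions 96, 117, 219.
Linear molecule, 3 cuts → 4 fragments:
  1–96 → 96 bp
  97–117 → 21 bp
  118–219 → 102 bp
  220–277 → 58 bp
Sorted largest to smallest: 102, 96, 58, 21 bp.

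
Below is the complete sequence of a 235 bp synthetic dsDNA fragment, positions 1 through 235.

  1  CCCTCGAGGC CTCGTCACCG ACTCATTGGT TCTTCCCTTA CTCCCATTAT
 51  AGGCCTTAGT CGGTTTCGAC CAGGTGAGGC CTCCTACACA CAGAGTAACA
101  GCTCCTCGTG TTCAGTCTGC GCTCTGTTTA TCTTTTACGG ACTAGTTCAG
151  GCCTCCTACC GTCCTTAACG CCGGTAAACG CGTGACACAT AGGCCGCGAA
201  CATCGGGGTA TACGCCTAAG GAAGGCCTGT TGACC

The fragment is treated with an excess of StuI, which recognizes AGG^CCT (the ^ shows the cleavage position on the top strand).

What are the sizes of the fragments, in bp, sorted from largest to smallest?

StuI sites (AGGCCT) start at positions 7, 51, 77, 149, 223.
StuI cuts after base 3 of each site, so after positions 9, 53, 79, 151, 225.
Linear molecule, 5 cuts → 6 fragments:
  1–9 → 9 bp
  10–53 → 44 bp
  54–79 → 26 bp
  80–151 → 72 bp
  152–225 → 74 bp
  226–235 → 10 bp
Sorted largest to smallest: 74, 72, 44, 26, 10, 9 bp.

74, 72, 44, 26, 10, 9 bp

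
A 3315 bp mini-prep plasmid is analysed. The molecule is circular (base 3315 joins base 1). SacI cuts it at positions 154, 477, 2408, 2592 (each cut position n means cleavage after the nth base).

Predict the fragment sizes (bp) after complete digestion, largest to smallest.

Circular molecule, 4 cuts → 4 fragments:
  477 − 154 = 323 bp
  2408 − 477 = 1931 bp
  2592 − 2408 = 184 bp
  wrap: 3315 − 2592 + 154 = 877 bp
Sorted largest to smallest: 1931, 877, 323, 184 bp.

1931, 877, 323, 184 bp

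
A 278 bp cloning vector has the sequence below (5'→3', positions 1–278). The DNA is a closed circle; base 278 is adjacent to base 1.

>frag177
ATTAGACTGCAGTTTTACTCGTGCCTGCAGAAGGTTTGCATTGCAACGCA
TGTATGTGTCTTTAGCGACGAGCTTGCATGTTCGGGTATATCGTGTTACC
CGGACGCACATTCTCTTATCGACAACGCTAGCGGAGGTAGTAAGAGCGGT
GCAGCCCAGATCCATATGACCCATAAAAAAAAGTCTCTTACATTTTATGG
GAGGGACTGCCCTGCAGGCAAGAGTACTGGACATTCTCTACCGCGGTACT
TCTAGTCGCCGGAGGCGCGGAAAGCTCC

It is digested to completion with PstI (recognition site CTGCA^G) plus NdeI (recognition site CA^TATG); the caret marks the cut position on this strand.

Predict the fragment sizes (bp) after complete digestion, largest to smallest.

PstI sites (CTGCAG) start at positions 7, 25, 212.
PstI cuts after base 5 of each site (before the last base), so after positions 11, 29, 216.
The NdeI site (CATATG) starts at position 163.
NdeI cuts after base 2 of each site, so after position 164.
Combined cut positions: 11, 29, 164, 216.
Circular molecule, 4 cuts → 4 fragments:
  12–29 → 18 bp
  30–164 → 135 bp
  165–216 → 52 bp
  217–278 then 1–11 → 62 + 11 = 73 bp
Sorted largest to smallest: 135, 73, 52, 18 bp.

135, 73, 52, 18 bp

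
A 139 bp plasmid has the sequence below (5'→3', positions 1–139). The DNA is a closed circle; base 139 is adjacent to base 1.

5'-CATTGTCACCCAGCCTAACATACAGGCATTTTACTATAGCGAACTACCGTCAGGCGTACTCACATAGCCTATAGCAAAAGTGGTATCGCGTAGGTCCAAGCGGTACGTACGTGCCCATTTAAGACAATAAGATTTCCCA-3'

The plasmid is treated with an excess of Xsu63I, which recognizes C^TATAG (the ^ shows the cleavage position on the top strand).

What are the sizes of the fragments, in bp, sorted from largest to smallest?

Xsu63I sites (CTATAG) start at positions 34, 69.
Xsu63I cuts after the first base of each site, so after positions 34, 69.
Circular molecule, 2 cuts → 2 fragments:
  35–69 → 35 bp
  70–139 then 1–34 → 70 + 34 = 104 bp
Sorted largest to smallest: 104, 35 bp.

104, 35 bp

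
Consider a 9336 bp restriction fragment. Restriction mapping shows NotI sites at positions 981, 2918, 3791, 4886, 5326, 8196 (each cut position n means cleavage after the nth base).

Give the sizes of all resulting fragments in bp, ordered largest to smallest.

Linear molecule, 6 cuts → 7 fragments:
  981 − 0 = 981 bp
  2918 − 981 = 1937 bp
  3791 − 2918 = 873 bp
  4886 − 3791 = 1095 bp
  5326 − 4886 = 440 bp
  8196 − 5326 = 2870 bp
  9336 − 8196 = 1140 bp
Sorted largest to smallest: 2870, 1937, 1140, 1095, 981, 873, 440 bp.

2870, 1937, 1140, 1095, 981, 873, 440 bp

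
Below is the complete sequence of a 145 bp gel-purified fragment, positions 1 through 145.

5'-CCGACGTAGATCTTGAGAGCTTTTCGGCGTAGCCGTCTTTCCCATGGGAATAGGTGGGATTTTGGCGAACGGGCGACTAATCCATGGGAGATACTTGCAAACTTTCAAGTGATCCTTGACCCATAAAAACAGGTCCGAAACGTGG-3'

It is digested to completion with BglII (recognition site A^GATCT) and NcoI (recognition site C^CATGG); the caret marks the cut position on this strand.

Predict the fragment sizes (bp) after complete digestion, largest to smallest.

The BglII site (AGATCT) starts at position 8.
BglII cuts after the first base of each site, so after position 8.
NcoI sites (CCATGG) start at positions 42, 82.
NcoI cuts after the first base of each site, so after positions 42, 82.
Combined cut positions: 8, 42, 82.
Linear molecule, 3 cuts → 4 fragments:
  1–8 → 8 bp
  9–42 → 34 bp
  43–82 → 40 bp
  83–145 → 63 bp
Sorted largest to smallest: 63, 40, 34, 8 bp.

63, 40, 34, 8 bp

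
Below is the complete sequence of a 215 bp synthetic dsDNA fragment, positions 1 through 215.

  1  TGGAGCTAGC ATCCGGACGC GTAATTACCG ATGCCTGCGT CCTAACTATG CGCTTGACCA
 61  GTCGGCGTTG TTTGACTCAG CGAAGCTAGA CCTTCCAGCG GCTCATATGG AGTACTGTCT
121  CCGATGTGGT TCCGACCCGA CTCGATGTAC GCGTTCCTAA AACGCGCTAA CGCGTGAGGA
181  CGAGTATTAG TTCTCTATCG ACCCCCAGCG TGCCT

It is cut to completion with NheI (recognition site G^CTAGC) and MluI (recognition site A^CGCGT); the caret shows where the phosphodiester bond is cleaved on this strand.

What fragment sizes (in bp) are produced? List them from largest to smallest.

132, 45, 21, 12, 5 bp

The NheI site (GCTAGC) starts at position 5.
NheI cuts after the first base of each site, so after position 5.
MluI sites (ACGCGT) start at positions 17, 149, 170.
MluI cuts after the first base of each site, so after positions 17, 149, 170.
Combined cut positions: 5, 17, 149, 170.
Linear molecule, 4 cuts → 5 fragments:
  1–5 → 5 bp
  6–17 → 12 bp
  18–149 → 132 bp
  150–170 → 21 bp
  171–215 → 45 bp
Sorted largest to smallest: 132, 45, 21, 12, 5 bp.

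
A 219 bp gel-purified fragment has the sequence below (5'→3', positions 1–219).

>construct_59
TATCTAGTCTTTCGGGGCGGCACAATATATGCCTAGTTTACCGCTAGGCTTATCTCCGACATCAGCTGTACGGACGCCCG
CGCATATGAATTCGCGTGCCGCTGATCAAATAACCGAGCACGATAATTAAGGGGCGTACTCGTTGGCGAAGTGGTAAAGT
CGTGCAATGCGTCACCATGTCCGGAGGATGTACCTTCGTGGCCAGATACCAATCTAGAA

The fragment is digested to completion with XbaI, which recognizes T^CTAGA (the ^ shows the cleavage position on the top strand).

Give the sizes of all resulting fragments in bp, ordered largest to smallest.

The XbaI site (TCTAGA) starts at position 213.
XbaI cuts after the first base of each site, so after position 213.
Linear molecule, 1 cut → 2 fragments:
  1–213 → 213 bp
  214–219 → 6 bp
Sorted largest to smallest: 213, 6 bp.

213, 6 bp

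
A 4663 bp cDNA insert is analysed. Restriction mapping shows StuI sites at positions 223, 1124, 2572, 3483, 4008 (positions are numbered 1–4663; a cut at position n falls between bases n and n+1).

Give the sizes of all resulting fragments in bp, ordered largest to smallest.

1448, 911, 901, 655, 525, 223 bp

Linear molecule, 5 cuts → 6 fragments:
  223 − 0 = 223 bp
  1124 − 223 = 901 bp
  2572 − 1124 = 1448 bp
  3483 − 2572 = 911 bp
  4008 − 3483 = 525 bp
  4663 − 4008 = 655 bp
Sorted largest to smallest: 1448, 911, 901, 655, 525, 223 bp.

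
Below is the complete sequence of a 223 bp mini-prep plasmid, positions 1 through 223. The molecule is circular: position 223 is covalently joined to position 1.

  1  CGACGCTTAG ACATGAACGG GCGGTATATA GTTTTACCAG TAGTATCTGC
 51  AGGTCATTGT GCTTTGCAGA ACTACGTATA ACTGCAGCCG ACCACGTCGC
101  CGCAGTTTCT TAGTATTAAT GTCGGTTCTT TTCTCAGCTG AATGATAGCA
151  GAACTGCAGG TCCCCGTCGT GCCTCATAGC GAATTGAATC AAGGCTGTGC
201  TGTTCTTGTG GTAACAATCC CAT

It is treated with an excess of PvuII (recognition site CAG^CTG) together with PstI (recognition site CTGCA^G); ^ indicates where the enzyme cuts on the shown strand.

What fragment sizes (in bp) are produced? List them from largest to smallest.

116, 51, 35, 21 bp

The PvuII site (CAGCTG) starts at position 135.
PvuII cuts after base 3 of each site, so after position 137.
PstI sites (CTGCAG) start at positions 47, 82, 154.
PstI cuts after base 5 of each site (before the last base), so after positions 51, 86, 158.
Combined cut positions: 51, 86, 137, 158.
Circular molecule, 4 cuts → 4 fragments:
  52–86 → 35 bp
  87–137 → 51 bp
  138–158 → 21 bp
  159–223 then 1–51 → 65 + 51 = 116 bp
Sorted largest to smallest: 116, 51, 35, 21 bp.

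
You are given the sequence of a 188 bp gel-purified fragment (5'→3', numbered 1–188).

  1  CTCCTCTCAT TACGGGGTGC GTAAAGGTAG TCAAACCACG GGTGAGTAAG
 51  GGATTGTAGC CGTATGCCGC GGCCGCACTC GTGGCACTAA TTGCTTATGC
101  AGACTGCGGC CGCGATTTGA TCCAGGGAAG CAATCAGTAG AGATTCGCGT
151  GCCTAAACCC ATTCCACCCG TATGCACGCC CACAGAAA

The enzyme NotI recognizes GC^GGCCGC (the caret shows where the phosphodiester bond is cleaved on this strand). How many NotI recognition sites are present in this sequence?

GCGGCCGC occurs starting at positions 69, 106.
NotI cuts at 2 sites.

2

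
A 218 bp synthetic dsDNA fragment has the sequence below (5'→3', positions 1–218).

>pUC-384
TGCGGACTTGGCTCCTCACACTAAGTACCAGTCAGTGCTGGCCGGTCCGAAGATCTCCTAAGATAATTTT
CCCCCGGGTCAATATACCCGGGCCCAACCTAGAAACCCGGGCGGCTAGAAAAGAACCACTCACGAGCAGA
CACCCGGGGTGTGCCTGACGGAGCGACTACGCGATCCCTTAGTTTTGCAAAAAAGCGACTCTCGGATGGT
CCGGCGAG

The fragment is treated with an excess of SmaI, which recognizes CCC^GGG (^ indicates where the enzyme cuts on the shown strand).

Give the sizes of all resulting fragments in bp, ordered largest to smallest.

SmaI sites (CCCGGG) start at positions 73, 87, 106, 143.
SmaI cuts after base 3 of each site, so after positions 75, 89, 108, 145.
Linear molecule, 4 cuts → 5 fragments:
  1–75 → 75 bp
  76–89 → 14 bp
  90–108 → 19 bp
  109–145 → 37 bp
  146–218 → 73 bp
Sorted largest to smallest: 75, 73, 37, 19, 14 bp.

75, 73, 37, 19, 14 bp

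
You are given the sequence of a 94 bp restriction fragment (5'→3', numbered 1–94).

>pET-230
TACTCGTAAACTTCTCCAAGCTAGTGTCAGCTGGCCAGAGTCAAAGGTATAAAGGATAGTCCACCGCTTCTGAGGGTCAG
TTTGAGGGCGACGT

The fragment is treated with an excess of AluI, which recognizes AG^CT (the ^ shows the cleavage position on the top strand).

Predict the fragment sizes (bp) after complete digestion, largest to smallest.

64, 20, 10 bp

AluI sites (AGCT) start at positions 19, 29.
AluI cuts after base 2 of each site, so after positions 20, 30.
Linear molecule, 2 cuts → 3 fragments:
  1–20 → 20 bp
  21–30 → 10 bp
  31–94 → 64 bp
Sorted largest to smallest: 64, 20, 10 bp.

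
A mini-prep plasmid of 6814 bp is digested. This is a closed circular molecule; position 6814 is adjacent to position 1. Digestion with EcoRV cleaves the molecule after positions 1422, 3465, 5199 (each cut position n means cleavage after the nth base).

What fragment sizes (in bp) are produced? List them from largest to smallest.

Circular molecule, 3 cuts → 3 fragments:
  3465 − 1422 = 2043 bp
  5199 − 3465 = 1734 bp
  wrap: 6814 − 5199 + 1422 = 3037 bp
Sorted largest to smallest: 3037, 2043, 1734 bp.

3037, 2043, 1734 bp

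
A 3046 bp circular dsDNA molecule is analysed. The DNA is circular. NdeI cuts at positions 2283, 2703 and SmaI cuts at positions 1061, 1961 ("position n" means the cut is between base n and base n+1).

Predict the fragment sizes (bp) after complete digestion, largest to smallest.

1404, 900, 420, 322 bp

Combined cut positions (sorted): 1061, 1961, 2283, 2703.
Circular molecule, 4 cuts → 4 fragments:
  1961 − 1061 = 900 bp
  2283 − 1961 = 322 bp
  2703 − 2283 = 420 bp
  wrap: 3046 − 2703 + 1061 = 1404 bp
Sorted largest to smallest: 1404, 900, 420, 322 bp.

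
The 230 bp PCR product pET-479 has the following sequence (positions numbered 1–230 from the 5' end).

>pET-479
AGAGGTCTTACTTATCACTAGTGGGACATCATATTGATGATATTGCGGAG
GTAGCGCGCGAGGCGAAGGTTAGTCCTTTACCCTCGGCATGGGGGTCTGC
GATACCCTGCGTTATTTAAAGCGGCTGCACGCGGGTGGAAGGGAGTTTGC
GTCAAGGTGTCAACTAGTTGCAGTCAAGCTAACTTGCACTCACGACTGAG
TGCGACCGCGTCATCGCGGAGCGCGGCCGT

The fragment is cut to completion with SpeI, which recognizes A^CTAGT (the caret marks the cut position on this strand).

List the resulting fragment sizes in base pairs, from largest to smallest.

SpeI sites (ACTAGT) start at positions 17, 163.
SpeI cuts after the first base of each site, so after positions 17, 163.
Linear molecule, 2 cuts → 3 fragments:
  1–17 → 17 bp
  18–163 → 146 bp
  164–230 → 67 bp
Sorted largest to smallest: 146, 67, 17 bp.

146, 67, 17 bp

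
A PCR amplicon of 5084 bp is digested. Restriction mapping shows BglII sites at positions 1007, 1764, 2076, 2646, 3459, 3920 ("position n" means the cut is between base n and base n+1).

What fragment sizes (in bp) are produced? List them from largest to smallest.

Linear molecule, 6 cuts → 7 fragments:
  1007 − 0 = 1007 bp
  1764 − 1007 = 757 bp
  2076 − 1764 = 312 bp
  2646 − 2076 = 570 bp
  3459 − 2646 = 813 bp
  3920 − 3459 = 461 bp
  5084 − 3920 = 1164 bp
Sorted largest to smallest: 1164, 1007, 813, 757, 570, 461, 312 bp.

1164, 1007, 813, 757, 570, 461, 312 bp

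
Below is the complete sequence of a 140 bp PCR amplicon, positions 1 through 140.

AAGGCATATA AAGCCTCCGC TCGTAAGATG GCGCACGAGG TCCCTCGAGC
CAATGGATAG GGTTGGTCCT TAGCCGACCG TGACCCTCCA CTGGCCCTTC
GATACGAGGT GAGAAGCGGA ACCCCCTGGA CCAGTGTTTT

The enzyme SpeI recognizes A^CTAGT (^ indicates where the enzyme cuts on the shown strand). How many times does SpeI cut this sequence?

No occurrence of ACTAGT is present in the sequence.
SpeI does not cut: 0 sites.

0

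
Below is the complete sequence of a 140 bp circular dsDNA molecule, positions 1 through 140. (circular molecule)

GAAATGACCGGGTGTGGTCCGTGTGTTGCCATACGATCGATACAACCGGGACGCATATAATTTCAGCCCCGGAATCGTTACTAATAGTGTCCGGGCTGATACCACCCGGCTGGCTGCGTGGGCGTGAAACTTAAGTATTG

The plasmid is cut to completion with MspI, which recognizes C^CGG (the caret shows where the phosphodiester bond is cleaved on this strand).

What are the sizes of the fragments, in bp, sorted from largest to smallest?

42, 38, 23, 22, 15 bp

MspI sites (CCGG) start at positions 8, 46, 69, 91, 106.
MspI cuts after the first base of each site, so after positions 8, 46, 69, 91, 106.
Circular molecule, 5 cuts → 5 fragments:
  9–46 → 38 bp
  47–69 → 23 bp
  70–91 → 22 bp
  92–106 → 15 bp
  107–140 then 1–8 → 34 + 8 = 42 bp
Sorted largest to smallest: 42, 38, 23, 22, 15 bp.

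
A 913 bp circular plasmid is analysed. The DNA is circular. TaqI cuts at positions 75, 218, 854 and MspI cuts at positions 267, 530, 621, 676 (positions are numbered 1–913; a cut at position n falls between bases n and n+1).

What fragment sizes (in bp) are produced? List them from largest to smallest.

Combined cut positions (sorted): 75, 218, 267, 530, 621, 676, 854.
Circular molecule, 7 cuts → 7 fragments:
  218 − 75 = 143 bp
  267 − 218 = 49 bp
  530 − 267 = 263 bp
  621 − 530 = 91 bp
  676 − 621 = 55 bp
  854 − 676 = 178 bp
  wrap: 913 − 854 + 75 = 134 bp
Sorted largest to smallest: 263, 178, 143, 134, 91, 55, 49 bp.

263, 178, 143, 134, 91, 55, 49 bp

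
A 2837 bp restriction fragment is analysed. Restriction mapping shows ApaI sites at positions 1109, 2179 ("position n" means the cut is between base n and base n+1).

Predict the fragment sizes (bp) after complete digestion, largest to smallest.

1109, 1070, 658 bp

Linear molecule, 2 cuts → 3 fragments:
  1109 − 0 = 1109 bp
  2179 − 1109 = 1070 bp
  2837 − 2179 = 658 bp
Sorted largest to smallest: 1109, 1070, 658 bp.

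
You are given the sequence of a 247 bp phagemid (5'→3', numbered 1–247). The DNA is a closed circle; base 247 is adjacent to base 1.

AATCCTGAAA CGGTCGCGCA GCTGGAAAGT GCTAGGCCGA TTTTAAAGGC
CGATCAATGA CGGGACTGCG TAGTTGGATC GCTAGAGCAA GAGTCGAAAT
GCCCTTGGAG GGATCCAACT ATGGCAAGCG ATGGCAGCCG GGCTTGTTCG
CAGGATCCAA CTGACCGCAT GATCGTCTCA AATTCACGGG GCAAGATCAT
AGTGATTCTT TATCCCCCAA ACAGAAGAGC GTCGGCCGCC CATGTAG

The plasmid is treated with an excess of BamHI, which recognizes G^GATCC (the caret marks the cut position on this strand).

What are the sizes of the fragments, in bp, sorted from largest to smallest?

BamHI sites (GGATCC) start at positions 111, 153.
BamHI cuts after the first base of each site, so after positions 111, 153.
Circular molecule, 2 cuts → 2 fragments:
  112–153 → 42 bp
  154–247 then 1–111 → 94 + 111 = 205 bp
Sorted largest to smallest: 205, 42 bp.

205, 42 bp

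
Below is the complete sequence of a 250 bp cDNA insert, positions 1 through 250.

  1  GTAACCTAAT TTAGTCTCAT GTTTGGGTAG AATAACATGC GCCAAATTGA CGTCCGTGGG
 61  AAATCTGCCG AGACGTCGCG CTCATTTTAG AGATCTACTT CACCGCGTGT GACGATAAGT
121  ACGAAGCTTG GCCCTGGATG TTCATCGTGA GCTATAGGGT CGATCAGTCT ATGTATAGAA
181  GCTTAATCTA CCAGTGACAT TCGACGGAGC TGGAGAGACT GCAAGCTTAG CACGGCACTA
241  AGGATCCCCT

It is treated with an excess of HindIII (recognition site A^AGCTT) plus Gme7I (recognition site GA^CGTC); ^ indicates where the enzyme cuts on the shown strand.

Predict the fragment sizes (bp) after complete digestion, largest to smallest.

55, 51, 50, 44, 27, 23 bp

HindIII sites (AAGCTT) start at positions 124, 179, 223.
HindIII cuts after the first base of each site, so after positions 124, 179, 223.
Gme7I sites (GACGTC) start at positions 49, 72.
Gme7I cuts after base 2 of each site, so after positions 50, 73.
Combined cut positions: 50, 73, 124, 179, 223.
Linear molecule, 5 cuts → 6 fragments:
  1–50 → 50 bp
  51–73 → 23 bp
  74–124 → 51 bp
  125–179 → 55 bp
  180–223 → 44 bp
  224–250 → 27 bp
Sorted largest to smallest: 55, 51, 50, 44, 27, 23 bp.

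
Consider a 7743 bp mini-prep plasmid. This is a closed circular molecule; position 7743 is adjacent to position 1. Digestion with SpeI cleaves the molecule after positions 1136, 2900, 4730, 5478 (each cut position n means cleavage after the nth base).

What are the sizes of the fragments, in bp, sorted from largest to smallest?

Circular molecule, 4 cuts → 4 fragments:
  2900 − 1136 = 1764 bp
  4730 − 2900 = 1830 bp
  5478 − 4730 = 748 bp
  wrap: 7743 − 5478 + 1136 = 3401 bp
Sorted largest to smallest: 3401, 1830, 1764, 748 bp.

3401, 1830, 1764, 748 bp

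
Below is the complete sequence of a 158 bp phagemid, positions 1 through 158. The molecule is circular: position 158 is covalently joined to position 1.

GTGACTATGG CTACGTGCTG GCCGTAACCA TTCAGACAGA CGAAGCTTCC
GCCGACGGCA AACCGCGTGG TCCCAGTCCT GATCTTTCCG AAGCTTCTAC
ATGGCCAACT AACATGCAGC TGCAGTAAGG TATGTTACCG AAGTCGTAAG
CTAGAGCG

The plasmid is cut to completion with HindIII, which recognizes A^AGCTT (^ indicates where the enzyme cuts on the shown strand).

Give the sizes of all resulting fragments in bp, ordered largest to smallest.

HindIII sites (AAGCTT) start at positions 43, 91.
HindIII cuts after the first base of each site, so after positions 43, 91.
Circular molecule, 2 cuts → 2 fragments:
  44–91 → 48 bp
  92–158 then 1–43 → 67 + 43 = 110 bp
Sorted largest to smallest: 110, 48 bp.

110, 48 bp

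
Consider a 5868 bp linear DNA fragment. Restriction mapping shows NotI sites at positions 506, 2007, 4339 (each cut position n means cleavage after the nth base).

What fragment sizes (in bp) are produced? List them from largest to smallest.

2332, 1529, 1501, 506 bp

Linear molecule, 3 cuts → 4 fragments:
  506 − 0 = 506 bp
  2007 − 506 = 1501 bp
  4339 − 2007 = 2332 bp
  5868 − 4339 = 1529 bp
Sorted largest to smallest: 2332, 1529, 1501, 506 bp.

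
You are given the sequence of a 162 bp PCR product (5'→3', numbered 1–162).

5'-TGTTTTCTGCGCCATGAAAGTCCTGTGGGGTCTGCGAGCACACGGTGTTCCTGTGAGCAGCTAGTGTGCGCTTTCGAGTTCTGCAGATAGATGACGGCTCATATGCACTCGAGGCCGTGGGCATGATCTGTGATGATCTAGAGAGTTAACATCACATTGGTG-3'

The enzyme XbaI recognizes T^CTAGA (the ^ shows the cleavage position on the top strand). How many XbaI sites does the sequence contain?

TCTAGA occurs starting at position 137.
XbaI cuts at 1 site.

1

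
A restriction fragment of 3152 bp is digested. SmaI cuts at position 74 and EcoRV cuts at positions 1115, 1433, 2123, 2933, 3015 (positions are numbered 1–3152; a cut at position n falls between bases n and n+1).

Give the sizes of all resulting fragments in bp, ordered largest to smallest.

Combined cut positions (sorted): 74, 1115, 1433, 2123, 2933, 3015.
Linear molecule, 6 cuts → 7 fragments:
  74 − 0 = 74 bp
  1115 − 74 = 1041 bp
  1433 − 1115 = 318 bp
  2123 − 1433 = 690 bp
  2933 − 2123 = 810 bp
  3015 − 2933 = 82 bp
  3152 − 3015 = 137 bp
Sorted largest to smallest: 1041, 810, 690, 318, 137, 82, 74 bp.

1041, 810, 690, 318, 137, 82, 74 bp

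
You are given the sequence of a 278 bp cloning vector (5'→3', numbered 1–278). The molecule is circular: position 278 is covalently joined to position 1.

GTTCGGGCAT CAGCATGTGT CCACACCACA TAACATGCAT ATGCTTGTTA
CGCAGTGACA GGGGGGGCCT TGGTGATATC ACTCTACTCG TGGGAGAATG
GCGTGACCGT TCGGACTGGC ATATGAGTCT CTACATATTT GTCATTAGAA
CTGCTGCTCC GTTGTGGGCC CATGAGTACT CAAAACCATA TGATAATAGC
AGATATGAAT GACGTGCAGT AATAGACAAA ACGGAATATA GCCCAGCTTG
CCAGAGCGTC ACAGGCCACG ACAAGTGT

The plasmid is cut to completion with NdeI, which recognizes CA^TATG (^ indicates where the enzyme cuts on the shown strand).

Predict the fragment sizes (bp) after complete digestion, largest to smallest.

129, 82, 67 bp

NdeI sites (CATATG) start at positions 38, 120, 187.
NdeI cuts after base 2 of each site, so after positions 39, 121, 188.
Circular molecule, 3 cuts → 3 fragments:
  40–121 → 82 bp
  122–188 → 67 bp
  189–278 then 1–39 → 90 + 39 = 129 bp
Sorted largest to smallest: 129, 82, 67 bp.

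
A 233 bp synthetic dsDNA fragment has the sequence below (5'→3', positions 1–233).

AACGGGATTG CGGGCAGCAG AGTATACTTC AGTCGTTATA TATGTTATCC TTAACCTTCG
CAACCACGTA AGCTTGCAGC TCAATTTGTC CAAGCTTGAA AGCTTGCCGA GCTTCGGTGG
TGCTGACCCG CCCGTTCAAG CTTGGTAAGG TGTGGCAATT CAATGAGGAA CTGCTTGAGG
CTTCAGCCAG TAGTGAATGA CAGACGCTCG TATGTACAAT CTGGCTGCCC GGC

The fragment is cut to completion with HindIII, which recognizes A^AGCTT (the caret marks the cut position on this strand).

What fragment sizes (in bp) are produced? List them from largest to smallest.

HindIII sites (AAGCTT) start at positions 70, 92, 100, 138.
HindIII cuts after the first base of each site, so after positions 70, 92, 100, 138.
Linear molecule, 4 cuts → 5 fragments:
  1–70 → 70 bp
  71–92 → 22 bp
  93–100 → 8 bp
  101–138 → 38 bp
  139–233 → 95 bp
Sorted largest to smallest: 95, 70, 38, 22, 8 bp.

95, 70, 38, 22, 8 bp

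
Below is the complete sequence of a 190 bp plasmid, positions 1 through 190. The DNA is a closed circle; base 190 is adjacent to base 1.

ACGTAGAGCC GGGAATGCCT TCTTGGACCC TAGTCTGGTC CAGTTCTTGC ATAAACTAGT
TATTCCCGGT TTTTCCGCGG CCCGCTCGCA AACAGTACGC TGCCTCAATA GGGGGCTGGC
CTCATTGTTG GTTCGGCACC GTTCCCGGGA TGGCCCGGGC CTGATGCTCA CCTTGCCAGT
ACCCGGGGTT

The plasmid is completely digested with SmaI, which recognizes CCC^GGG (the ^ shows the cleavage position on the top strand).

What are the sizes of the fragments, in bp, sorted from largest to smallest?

152, 28, 10 bp

SmaI sites (CCCGGG) start at positions 144, 154, 182.
SmaI cuts after base 3 of each site, so after positions 146, 156, 184.
Circular molecule, 3 cuts → 3 fragments:
  147–156 → 10 bp
  157–184 → 28 bp
  185–190 then 1–146 → 6 + 146 = 152 bp
Sorted largest to smallest: 152, 28, 10 bp.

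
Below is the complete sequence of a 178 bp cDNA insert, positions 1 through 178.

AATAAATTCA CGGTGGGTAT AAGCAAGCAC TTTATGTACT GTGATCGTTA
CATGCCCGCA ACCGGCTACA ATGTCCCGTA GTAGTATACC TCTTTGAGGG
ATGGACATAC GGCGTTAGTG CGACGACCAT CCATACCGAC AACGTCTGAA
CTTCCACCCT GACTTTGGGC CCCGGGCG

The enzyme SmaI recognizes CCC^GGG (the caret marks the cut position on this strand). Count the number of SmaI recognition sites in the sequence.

CCCGGG occurs starting at position 171.
SmaI cuts at 1 site.

1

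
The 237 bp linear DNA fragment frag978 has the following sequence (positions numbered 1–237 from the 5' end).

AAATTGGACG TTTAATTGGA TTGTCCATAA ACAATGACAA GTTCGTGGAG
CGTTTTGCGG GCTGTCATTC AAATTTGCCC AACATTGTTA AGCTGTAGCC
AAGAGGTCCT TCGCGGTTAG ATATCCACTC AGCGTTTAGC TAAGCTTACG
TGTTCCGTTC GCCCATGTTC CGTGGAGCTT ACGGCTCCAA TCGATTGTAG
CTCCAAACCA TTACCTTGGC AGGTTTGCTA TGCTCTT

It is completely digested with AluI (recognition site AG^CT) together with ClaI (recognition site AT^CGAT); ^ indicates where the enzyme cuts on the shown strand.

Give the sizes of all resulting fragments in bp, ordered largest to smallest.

92, 47, 37, 33, 14, 9, 5 bp

AluI sites (AGCT) start at positions 91, 138, 143, 176, 199.
AluI cuts after base 2 of each site, so after positions 92, 139, 144, 177, 200.
The ClaI site (ATCGAT) starts at position 190.
ClaI cuts after base 2 of each site, so after position 191.
Combined cut positions: 92, 139, 144, 177, 191, 200.
Linear molecule, 6 cuts → 7 fragments:
  1–92 → 92 bp
  93–139 → 47 bp
  140–144 → 5 bp
  145–177 → 33 bp
  178–191 → 14 bp
  192–200 → 9 bp
  201–237 → 37 bp
Sorted largest to smallest: 92, 47, 37, 33, 14, 9, 5 bp.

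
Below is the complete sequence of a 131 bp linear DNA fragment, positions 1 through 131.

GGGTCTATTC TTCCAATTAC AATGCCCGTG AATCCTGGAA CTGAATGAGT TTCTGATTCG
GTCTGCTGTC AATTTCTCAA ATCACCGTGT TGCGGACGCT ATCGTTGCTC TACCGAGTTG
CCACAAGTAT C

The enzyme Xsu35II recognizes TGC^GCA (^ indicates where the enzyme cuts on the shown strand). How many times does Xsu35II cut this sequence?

No occurrence of TGCGCA is present in the sequence.
Xsu35II does not cut: 0 sites.

0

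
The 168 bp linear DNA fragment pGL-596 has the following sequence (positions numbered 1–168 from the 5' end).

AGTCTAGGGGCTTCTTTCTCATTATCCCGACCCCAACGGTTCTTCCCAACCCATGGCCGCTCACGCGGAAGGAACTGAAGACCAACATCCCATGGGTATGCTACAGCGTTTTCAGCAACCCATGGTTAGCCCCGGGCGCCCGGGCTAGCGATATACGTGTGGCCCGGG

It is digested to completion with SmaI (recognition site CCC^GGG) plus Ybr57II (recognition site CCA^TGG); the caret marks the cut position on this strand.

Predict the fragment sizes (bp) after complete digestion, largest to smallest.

SmaI sites (CCCGGG) start at positions 131, 139, 163.
SmaI cuts after base 3 of each site, so after positions 133, 141, 165.
Ybr57II sites (CCATGG) start at positions 51, 90, 120.
Ybr57II cuts after base 3 of each site, so after positions 53, 92, 122.
Combined cut positions: 53, 92, 122, 133, 141, 165.
Linear molecule, 6 cuts → 7 fragments:
  1–53 → 53 bp
  54–92 → 39 bp
  93–122 → 30 bp
  123–133 → 11 bp
  134–141 → 8 bp
  142–165 → 24 bp
  166–168 → 3 bp
Sorted largest to smallest: 53, 39, 30, 24, 11, 8, 3 bp.

53, 39, 30, 24, 11, 8, 3 bp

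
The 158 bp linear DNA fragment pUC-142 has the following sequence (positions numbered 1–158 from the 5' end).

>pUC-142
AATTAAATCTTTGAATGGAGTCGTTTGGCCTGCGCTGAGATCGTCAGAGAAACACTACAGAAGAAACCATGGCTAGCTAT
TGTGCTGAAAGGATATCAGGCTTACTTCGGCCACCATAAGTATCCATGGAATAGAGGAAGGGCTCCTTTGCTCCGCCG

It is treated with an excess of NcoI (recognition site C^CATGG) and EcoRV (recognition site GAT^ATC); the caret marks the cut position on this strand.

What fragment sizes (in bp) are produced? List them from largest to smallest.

NcoI sites (CCATGG) start at positions 67, 124.
NcoI cuts after the first base of each site, so after positions 67, 124.
The EcoRV site (GATATC) starts at position 92.
EcoRV cuts after base 3 of each site, so after position 94.
Combined cut positions: 67, 94, 124.
Linear molecule, 3 cuts → 4 fragments:
  1–67 → 67 bp
  68–94 → 27 bp
  95–124 → 30 bp
  125–158 → 34 bp
Sorted largest to smallest: 67, 34, 30, 27 bp.

67, 34, 30, 27 bp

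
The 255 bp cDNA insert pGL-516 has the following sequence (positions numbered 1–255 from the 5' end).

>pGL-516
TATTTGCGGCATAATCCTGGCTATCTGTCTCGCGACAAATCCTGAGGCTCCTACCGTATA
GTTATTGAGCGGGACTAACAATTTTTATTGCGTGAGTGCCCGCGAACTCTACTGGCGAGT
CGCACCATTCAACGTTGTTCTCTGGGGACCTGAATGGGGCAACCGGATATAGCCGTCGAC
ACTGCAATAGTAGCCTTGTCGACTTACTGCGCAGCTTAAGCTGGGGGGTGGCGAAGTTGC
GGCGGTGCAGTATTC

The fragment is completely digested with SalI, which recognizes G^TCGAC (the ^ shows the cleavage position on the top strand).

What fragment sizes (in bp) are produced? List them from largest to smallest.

SalI sites (GTCGAC) start at positions 175, 198.
SalI cuts after the first base of each site, so after positions 175, 198.
Linear molecule, 2 cuts → 3 fragments:
  1–175 → 175 bp
  176–198 → 23 bp
  199–255 → 57 bp
Sorted largest to smallest: 175, 57, 23 bp.

175, 57, 23 bp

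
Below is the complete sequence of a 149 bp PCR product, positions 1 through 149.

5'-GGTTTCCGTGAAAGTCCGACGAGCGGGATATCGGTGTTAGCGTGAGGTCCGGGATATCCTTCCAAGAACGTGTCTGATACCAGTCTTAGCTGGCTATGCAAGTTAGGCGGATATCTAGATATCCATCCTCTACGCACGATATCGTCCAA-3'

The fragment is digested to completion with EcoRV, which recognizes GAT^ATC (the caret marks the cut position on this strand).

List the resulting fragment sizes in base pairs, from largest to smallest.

57, 29, 26, 20, 9, 8 bp

EcoRV sites (GATATC) start at positions 27, 53, 110, 118, 138.
EcoRV cuts after base 3 of each site, so after positions 29, 55, 112, 120, 140.
Linear molecule, 5 cuts → 6 fragments:
  1–29 → 29 bp
  30–55 → 26 bp
  56–112 → 57 bp
  113–120 → 8 bp
  121–140 → 20 bp
  141–149 → 9 bp
Sorted largest to smallest: 57, 29, 26, 20, 9, 8 bp.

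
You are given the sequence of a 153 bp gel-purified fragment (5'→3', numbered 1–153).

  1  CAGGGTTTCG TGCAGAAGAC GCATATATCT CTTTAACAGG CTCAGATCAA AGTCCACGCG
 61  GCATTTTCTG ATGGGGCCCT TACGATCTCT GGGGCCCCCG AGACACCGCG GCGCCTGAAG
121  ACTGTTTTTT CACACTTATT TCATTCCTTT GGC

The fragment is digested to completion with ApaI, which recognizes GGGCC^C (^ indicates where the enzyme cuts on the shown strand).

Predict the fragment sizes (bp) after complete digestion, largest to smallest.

78, 57, 18 bp

ApaI sites (GGGCCC) start at positions 74, 92.
ApaI cuts after base 5 of each site (before the last base), so after positions 78, 96.
Linear molecule, 2 cuts → 3 fragments:
  1–78 → 78 bp
  79–96 → 18 bp
  97–153 → 57 bp
Sorted largest to smallest: 78, 57, 18 bp.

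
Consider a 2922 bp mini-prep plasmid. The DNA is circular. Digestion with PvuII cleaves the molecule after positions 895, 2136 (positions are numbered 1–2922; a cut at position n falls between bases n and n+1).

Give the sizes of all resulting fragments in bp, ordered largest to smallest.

1681, 1241 bp

Circular molecule, 2 cuts → 2 fragments:
  2136 − 895 = 1241 bp
  wrap: 2922 − 2136 + 895 = 1681 bp
Sorted largest to smallest: 1681, 1241 bp.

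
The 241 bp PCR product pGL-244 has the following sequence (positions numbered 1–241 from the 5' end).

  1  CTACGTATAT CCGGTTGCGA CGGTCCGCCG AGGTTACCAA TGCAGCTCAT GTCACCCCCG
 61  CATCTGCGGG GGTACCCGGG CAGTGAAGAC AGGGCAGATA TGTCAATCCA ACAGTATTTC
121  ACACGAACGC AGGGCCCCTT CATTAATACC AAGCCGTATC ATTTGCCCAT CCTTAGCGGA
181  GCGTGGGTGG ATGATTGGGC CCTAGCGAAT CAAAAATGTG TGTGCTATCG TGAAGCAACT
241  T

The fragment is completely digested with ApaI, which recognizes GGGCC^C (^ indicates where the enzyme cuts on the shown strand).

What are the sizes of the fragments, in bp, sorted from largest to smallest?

136, 65, 40 bp

ApaI sites (GGGCCC) start at positions 132, 197.
ApaI cuts after base 5 of each site (before the last base), so after positions 136, 201.
Linear molecule, 2 cuts → 3 fragments:
  1–136 → 136 bp
  137–201 → 65 bp
  202–241 → 40 bp
Sorted largest to smallest: 136, 65, 40 bp.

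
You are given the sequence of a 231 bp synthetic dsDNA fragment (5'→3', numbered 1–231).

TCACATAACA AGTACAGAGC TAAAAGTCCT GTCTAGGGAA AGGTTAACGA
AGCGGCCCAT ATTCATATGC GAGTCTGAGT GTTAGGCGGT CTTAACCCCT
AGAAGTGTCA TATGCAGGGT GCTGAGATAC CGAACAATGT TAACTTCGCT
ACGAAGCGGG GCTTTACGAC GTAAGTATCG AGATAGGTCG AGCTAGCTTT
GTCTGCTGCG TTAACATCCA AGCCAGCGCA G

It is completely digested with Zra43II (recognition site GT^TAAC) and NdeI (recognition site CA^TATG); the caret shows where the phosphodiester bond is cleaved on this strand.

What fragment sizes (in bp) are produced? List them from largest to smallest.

71, 45, 44, 30, 21, 20 bp

Zra43II sites (GTTAAC) start at positions 43, 139, 210.
Zra43II cuts after base 2 of each site, so after positions 44, 140, 211.
NdeI sites (CATATG) start at positions 64, 109.
NdeI cuts after base 2 of each site, so after positions 65, 110.
Combined cut positions: 44, 65, 110, 140, 211.
Linear molecule, 5 cuts → 6 fragments:
  1–44 → 44 bp
  45–65 → 21 bp
  66–110 → 45 bp
  111–140 → 30 bp
  141–211 → 71 bp
  212–231 → 20 bp
Sorted largest to smallest: 71, 45, 44, 30, 21, 20 bp.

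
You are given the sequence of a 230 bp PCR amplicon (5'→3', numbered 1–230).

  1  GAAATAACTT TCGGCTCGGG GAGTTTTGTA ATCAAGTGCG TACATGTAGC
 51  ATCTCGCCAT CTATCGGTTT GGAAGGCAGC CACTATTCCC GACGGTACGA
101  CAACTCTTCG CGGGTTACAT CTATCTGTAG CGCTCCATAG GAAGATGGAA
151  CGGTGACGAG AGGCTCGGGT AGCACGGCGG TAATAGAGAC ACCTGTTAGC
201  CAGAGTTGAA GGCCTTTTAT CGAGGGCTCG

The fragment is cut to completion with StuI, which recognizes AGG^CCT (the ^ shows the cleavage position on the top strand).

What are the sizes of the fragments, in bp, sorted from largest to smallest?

The StuI site (AGGCCT) starts at position 210.
StuI cuts after base 3 of each site, so after position 212.
Linear molecule, 1 cut → 2 fragments:
  1–212 → 212 bp
  213–230 → 18 bp
Sorted largest to smallest: 212, 18 bp.

212, 18 bp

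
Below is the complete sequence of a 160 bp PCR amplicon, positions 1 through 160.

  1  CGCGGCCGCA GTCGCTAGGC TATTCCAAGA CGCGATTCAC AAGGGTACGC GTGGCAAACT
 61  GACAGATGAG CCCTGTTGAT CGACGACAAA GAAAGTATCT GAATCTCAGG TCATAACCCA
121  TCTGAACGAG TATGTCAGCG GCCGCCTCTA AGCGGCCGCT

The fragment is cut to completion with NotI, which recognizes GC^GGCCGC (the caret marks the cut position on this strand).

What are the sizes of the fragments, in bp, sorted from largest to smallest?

136, 14, 7, 3 bp

NotI sites (GCGGCCGC) start at positions 2, 138, 152.
NotI cuts after base 2 of each site, so after positions 3, 139, 153.
Linear molecule, 3 cuts → 4 fragments:
  1–3 → 3 bp
  4–139 → 136 bp
  140–153 → 14 bp
  154–160 → 7 bp
Sorted largest to smallest: 136, 14, 7, 3 bp.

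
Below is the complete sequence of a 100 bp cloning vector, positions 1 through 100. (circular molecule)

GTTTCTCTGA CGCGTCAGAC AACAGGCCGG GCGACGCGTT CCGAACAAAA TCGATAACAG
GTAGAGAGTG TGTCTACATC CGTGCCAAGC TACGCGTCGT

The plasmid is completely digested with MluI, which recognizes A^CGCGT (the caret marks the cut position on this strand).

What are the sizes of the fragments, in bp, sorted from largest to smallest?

MluI sites (ACGCGT) start at positions 10, 34, 92.
MluI cuts after the first base of each site, so after positions 10, 34, 92.
Circular molecule, 3 cuts → 3 fragments:
  11–34 → 24 bp
  35–92 → 58 bp
  93–100 then 1–10 → 8 + 10 = 18 bp
Sorted largest to smallest: 58, 24, 18 bp.

58, 24, 18 bp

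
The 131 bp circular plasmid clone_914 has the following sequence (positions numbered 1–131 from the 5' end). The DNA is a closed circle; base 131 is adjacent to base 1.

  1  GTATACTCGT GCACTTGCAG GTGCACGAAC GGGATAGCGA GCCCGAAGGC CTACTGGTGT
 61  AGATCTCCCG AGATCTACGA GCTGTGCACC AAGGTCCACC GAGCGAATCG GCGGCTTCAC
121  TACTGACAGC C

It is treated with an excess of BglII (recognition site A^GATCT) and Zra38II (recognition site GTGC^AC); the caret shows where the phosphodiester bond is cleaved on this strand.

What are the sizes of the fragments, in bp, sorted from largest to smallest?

BglII sites (AGATCT) start at positions 61, 71.
BglII cuts after the first base of each site, so after positions 61, 71.
Zra38II sites (GTGCAC) start at positions 9, 21, 84.
Zra38II cuts after base 4 of each site, so after positions 12, 24, 87.
Combined cut positions: 12, 24, 61, 71, 87.
Circular molecule, 5 cuts → 5 fragments:
  13–24 → 12 bp
  25–61 → 37 bp
  62–71 → 10 bp
  72–87 → 16 bp
  88–131 then 1–12 → 44 + 12 = 56 bp
Sorted largest to smallest: 56, 37, 16, 12, 10 bp.

56, 37, 16, 12, 10 bp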